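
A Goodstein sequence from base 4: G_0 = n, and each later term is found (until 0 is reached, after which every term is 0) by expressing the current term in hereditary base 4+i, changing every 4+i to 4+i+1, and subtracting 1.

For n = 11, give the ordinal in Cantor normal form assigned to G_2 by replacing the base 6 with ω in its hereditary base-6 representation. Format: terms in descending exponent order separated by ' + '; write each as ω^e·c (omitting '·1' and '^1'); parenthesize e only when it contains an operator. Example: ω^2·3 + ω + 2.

ω·2 + 1

G_0 = 11. HB_4(11) = 2·4 + 3. Bump = 13. G_1 = 12.
G_1 = 12. HB_5(12) = 2·5 + 2. Bump = 14. G_2 = 13.
G_2 = 13. HB_6(13) = 2·6 + 1. Bump = 15. G_3 = 14.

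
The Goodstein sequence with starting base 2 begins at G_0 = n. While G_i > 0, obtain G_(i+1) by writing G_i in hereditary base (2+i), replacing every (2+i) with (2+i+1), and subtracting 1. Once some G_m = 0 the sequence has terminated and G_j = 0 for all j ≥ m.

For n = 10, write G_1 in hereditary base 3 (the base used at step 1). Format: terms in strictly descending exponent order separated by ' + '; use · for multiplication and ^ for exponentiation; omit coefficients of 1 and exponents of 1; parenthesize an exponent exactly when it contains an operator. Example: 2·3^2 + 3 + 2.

[0] 10 ≡ 2^(2 + 1) + 2 (base 2). Lift 3: 84. −1: 83.
[1] 83 ≡ 3^(3 + 1) + 2 (base 3). Lift 4: 1026. −1: 1025.

3^(3 + 1) + 2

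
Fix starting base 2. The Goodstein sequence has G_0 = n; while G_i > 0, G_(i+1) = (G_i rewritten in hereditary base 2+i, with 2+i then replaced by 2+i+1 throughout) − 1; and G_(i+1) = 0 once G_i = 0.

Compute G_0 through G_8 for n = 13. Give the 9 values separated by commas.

step 0: 13 = 2^(2 + 1) + 2^2 + 1; sub 3 for 2: 3^(3 + 1) + 3^3 + 1; = 109; G_1 = 109−1 = 108
step 1: 108 = 3^(3 + 1) + 3^3; sub 4 for 3: 4^(4 + 1) + 4^4; = 1280; G_2 = 1280−1 = 1279
step 2: 1279 = 4^(4 + 1) + 3·4^3 + 3·4^2 + 3·4 + 3; sub 5 for 4: 5^(5 + 1) + 3·5^3 + 3·5^2 + 3·5 + 3; = 16093; G_3 = 16093−1 = 16092
step 3: 16092 = 5^(5 + 1) + 3·5^3 + 3·5^2 + 3·5 + 2; sub 6 for 5: 6^(6 + 1) + 3·6^3 + 3·6^2 + 3·6 + 2; = 280712; G_4 = 280712−1 = 280711
step 4: 280711 = 6^(6 + 1) + 3·6^3 + 3·6^2 + 3·6 + 1; sub 7 for 6: 7^(7 + 1) + 3·7^3 + 3·7^2 + 3·7 + 1; = 5765999; G_5 = 5765999−1 = 5765998
step 5: 5765998 = 7^(7 + 1) + 3·7^3 + 3·7^2 + 3·7; sub 8 for 7: 8^(8 + 1) + 3·8^3 + 3·8^2 + 3·8; = 134219480; G_6 = 134219480−1 = 134219479
step 6: 134219479 = 8^(8 + 1) + 3·8^3 + 3·8^2 + 2·8 + 7; sub 9 for 8: 9^(9 + 1) + 3·9^3 + 3·9^2 + 2·9 + 7; = 3486786856; G_7 = 3486786856−1 = 3486786855
step 7: 3486786855 = 9^(9 + 1) + 3·9^3 + 3·9^2 + 2·9 + 6; sub 10 for 9: 10^(10 + 1) + 3·10^3 + 3·10^2 + 2·10 + 6; = 100000003326; G_8 = 100000003326−1 = 100000003325

13, 108, 1279, 16092, 280711, 5765998, 134219479, 3486786855, 100000003325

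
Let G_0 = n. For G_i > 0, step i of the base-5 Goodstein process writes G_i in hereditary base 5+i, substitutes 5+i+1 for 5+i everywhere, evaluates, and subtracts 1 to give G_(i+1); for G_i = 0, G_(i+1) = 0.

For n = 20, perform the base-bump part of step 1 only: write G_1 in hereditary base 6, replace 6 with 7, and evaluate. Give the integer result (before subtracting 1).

base 5: 20 = 4·5; at 6: 4·6 = 24; next = 23
base 6: 23 = 3·6 + 5; at 7: 3·7 + 5 = 26; next = 25

26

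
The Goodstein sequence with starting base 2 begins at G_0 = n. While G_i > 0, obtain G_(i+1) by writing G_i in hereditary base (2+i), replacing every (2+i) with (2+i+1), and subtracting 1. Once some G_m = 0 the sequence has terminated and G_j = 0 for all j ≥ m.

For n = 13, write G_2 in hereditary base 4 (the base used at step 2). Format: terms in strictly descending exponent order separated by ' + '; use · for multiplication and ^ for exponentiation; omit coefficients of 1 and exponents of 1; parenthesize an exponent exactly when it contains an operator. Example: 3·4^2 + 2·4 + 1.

base 2: 13 = 2^(2 + 1) + 2^2 + 1; at 3: 3^(3 + 1) + 3^3 + 1 = 109; next = 108
base 3: 108 = 3^(3 + 1) + 3^3; at 4: 4^(4 + 1) + 4^4 = 1280; next = 1279
base 4: 1279 = 4^(4 + 1) + 3·4^3 + 3·4^2 + 3·4 + 3; at 5: 5^(5 + 1) + 3·5^3 + 3·5^2 + 3·5 + 3 = 16093; next = 16092

4^(4 + 1) + 3·4^3 + 3·4^2 + 3·4 + 3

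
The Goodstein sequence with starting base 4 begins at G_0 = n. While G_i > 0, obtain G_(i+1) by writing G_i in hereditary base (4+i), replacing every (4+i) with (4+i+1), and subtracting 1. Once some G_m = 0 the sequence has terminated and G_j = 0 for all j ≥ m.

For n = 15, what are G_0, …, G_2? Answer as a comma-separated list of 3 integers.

step 0: 15 = 3·4 + 3; sub 5 for 4: 3·5 + 3; = 18; G_1 = 18−1 = 17
step 1: 17 = 3·5 + 2; sub 6 for 5: 3·6 + 2; = 20; G_2 = 20−1 = 19

15, 17, 19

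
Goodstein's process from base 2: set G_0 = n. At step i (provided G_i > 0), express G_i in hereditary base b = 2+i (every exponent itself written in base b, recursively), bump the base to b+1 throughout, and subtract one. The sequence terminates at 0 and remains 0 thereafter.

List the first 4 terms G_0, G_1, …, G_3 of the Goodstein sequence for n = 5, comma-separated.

5, 27, 255, 467

G_0 = 5. HB_2(5) = 2^2 + 1. Bump = 28. G_1 = 27.
G_1 = 27. HB_3(27) = 3^3. Bump = 256. G_2 = 255.
G_2 = 255. HB_4(255) = 3·4^3 + 3·4^2 + 3·4 + 3. Bump = 468. G_3 = 467.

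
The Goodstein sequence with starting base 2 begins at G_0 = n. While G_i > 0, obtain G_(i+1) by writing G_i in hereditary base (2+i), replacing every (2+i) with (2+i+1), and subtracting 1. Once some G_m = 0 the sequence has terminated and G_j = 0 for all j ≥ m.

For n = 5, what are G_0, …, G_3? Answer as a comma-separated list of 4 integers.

G_0=5  [base 2] 2^2 + 1  →[2↦3]→  3^3 + 1 = 28  −1 ⇒ G_1=27
G_1=27  [base 3] 3^3  →[3↦4]→  4^4 = 256  −1 ⇒ G_2=255
G_2=255  [base 4] 3·4^3 + 3·4^2 + 3·4 + 3  →[4↦5]→  3·5^3 + 3·5^2 + 3·5 + 3 = 468  −1 ⇒ G_3=467

5, 27, 255, 467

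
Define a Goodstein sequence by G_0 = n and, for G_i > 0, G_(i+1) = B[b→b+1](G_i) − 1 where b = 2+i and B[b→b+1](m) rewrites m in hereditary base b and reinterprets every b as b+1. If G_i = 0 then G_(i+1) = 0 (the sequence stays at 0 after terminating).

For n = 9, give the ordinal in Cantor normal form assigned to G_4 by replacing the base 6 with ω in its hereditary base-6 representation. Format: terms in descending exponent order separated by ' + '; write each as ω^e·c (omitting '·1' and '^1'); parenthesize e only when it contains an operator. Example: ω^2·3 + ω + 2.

G_0 = 9. HB_2(9) = 2^(2 + 1) + 1. Bump = 82. G_1 = 81.
G_1 = 81. HB_3(81) = 3^(3 + 1). Bump = 1024. G_2 = 1023.
G_2 = 1023. HB_4(1023) = 3·4^4 + 3·4^3 + 3·4^2 + 3·4 + 3. Bump = 9843. G_3 = 9842.
G_3 = 9842. HB_5(9842) = 3·5^5 + 3·5^3 + 3·5^2 + 3·5 + 2. Bump = 140744. G_4 = 140743.
G_4 = 140743. HB_6(140743) = 3·6^6 + 3·6^3 + 3·6^2 + 3·6 + 1. Bump = 2471827. G_5 = 2471826.

ω^ω·3 + ω^3·3 + ω^2·3 + ω·3 + 1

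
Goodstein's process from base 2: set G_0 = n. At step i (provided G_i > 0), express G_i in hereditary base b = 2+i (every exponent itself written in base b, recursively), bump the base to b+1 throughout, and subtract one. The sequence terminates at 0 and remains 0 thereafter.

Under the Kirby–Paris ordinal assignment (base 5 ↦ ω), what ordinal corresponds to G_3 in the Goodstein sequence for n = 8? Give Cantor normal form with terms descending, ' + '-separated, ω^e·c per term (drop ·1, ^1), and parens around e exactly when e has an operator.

ω^ω·2 + ω^2·2 + ω·2

step 0: 8 = 2^(2 + 1); sub 3 for 2: 3^(3 + 1); = 81; G_1 = 81−1 = 80
step 1: 80 = 2·3^3 + 2·3^2 + 2·3 + 2; sub 4 for 3: 2·4^4 + 2·4^2 + 2·4 + 2; = 554; G_2 = 554−1 = 553
step 2: 553 = 2·4^4 + 2·4^2 + 2·4 + 1; sub 5 for 4: 2·5^5 + 2·5^2 + 2·5 + 1; = 6311; G_3 = 6311−1 = 6310
step 3: 6310 = 2·5^5 + 2·5^2 + 2·5; sub 6 for 5: 2·6^6 + 2·6^2 + 2·6; = 93396; G_4 = 93396−1 = 93395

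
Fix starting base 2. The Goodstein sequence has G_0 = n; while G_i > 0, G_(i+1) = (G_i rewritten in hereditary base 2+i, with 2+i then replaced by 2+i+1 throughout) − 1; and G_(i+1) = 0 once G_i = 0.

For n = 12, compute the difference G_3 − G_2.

14620

(0) 12|_2 = 2^(2 + 1) + 2^2 ↦ 3^(3 + 1) + 3^3|_3 = 108 ⇒ 107
(1) 107|_3 = 3^(3 + 1) + 2·3^2 + 2·3 + 2 ↦ 4^(4 + 1) + 2·4^2 + 2·4 + 2|_4 = 1066 ⇒ 1065
(2) 1065|_4 = 4^(4 + 1) + 2·4^2 + 2·4 + 1 ↦ 5^(5 + 1) + 2·5^2 + 2·5 + 1|_5 = 15686 ⇒ 15685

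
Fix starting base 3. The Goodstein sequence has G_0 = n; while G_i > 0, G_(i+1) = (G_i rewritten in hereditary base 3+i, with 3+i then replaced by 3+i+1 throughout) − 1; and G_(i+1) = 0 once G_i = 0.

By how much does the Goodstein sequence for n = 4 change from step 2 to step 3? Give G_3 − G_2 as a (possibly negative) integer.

base 3: 4 = 3 + 1; at 4: 4 + 1 = 5; next = 4
base 4: 4 = 4; at 5: 5 = 5; next = 4
base 5: 4 = 4; at 6: 4 = 4; next = 3

-1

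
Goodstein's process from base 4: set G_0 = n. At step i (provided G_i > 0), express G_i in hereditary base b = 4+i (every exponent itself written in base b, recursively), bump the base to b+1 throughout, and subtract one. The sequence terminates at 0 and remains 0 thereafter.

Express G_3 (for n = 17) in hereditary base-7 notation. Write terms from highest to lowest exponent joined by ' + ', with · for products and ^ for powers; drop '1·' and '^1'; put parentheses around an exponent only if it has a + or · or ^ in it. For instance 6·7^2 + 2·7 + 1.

5·7 + 4

base 4: 17 = 4^2 + 1; at 5: 5^2 + 1 = 26; next = 25
base 5: 25 = 5^2; at 6: 6^2 = 36; next = 35
base 6: 35 = 5·6 + 5; at 7: 5·7 + 5 = 40; next = 39
base 7: 39 = 5·7 + 4; at 8: 5·8 + 4 = 44; next = 43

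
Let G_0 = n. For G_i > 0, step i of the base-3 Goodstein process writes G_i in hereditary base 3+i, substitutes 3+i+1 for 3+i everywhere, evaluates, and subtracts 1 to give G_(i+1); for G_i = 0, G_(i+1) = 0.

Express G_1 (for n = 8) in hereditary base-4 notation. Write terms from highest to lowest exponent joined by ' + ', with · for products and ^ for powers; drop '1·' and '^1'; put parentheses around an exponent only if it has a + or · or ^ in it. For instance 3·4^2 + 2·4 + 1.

2·4 + 1

i=0: 8 = 2·3 + 2 (b=3); 3→4: 2·4 + 2 = 10; 10−1 = 9
i=1: 9 = 2·4 + 1 (b=4); 4→5: 2·5 + 1 = 11; 11−1 = 10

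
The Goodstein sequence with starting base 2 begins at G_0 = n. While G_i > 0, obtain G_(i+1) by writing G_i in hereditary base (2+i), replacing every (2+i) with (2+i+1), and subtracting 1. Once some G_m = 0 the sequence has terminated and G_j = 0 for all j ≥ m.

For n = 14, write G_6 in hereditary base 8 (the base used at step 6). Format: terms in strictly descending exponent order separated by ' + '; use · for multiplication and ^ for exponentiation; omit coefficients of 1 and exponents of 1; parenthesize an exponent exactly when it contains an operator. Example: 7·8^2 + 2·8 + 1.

8^(8 + 1) + 5·8^5 + 5·8^4 + 5·8^3 + 5·8^2 + 5·8 + 3

i=0: 14 = 2^(2 + 1) + 2^2 + 2 (b=2); 2→3: 3^(3 + 1) + 3^3 + 3 = 111; 111−1 = 110
i=1: 110 = 3^(3 + 1) + 3^3 + 2 (b=3); 3→4: 4^(4 + 1) + 4^4 + 2 = 1282; 1282−1 = 1281
i=2: 1281 = 4^(4 + 1) + 4^4 + 1 (b=4); 4→5: 5^(5 + 1) + 5^5 + 1 = 18751; 18751−1 = 18750
i=3: 18750 = 5^(5 + 1) + 5^5 (b=5); 5→6: 6^(6 + 1) + 6^6 = 326592; 326592−1 = 326591
i=4: 326591 = 6^(6 + 1) + 5·6^5 + 5·6^4 + 5·6^3 + 5·6^2 + 5·6 + 5 (b=6); 6→7: 7^(7 + 1) + 5·7^5 + 5·7^4 + 5·7^3 + 5·7^2 + 5·7 + 5 = 5862841; 5862841−1 = 5862840
i=5: 5862840 = 7^(7 + 1) + 5·7^5 + 5·7^4 + 5·7^3 + 5·7^2 + 5·7 + 4 (b=7); 7→8: 8^(8 + 1) + 5·8^5 + 5·8^4 + 5·8^3 + 5·8^2 + 5·8 + 4 = 134404972; 134404972−1 = 134404971
i=6: 134404971 = 8^(8 + 1) + 5·8^5 + 5·8^4 + 5·8^3 + 5·8^2 + 5·8 + 3 (b=8); 8→9: 9^(9 + 1) + 5·9^5 + 5·9^4 + 5·9^3 + 5·9^2 + 5·9 + 3 = 3487116549; 3487116549−1 = 3487116548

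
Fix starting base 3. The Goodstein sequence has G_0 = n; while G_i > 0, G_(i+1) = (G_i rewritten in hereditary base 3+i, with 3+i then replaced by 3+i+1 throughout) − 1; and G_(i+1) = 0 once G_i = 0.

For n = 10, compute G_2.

24

i=0: 10 = 3^2 + 1 (b=3); 3→4: 4^2 + 1 = 17; 17−1 = 16
i=1: 16 = 4^2 (b=4); 4→5: 5^2 = 25; 25−1 = 24
i=2: 24 = 4·5 + 4 (b=5); 5→6: 4·6 + 4 = 28; 28−1 = 27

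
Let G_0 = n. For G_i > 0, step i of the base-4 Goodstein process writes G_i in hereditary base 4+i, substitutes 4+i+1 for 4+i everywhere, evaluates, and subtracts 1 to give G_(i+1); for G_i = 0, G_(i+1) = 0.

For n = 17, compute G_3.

base 4: 17 = 4^2 + 1; at 5: 5^2 + 1 = 26; next = 25
base 5: 25 = 5^2; at 6: 6^2 = 36; next = 35
base 6: 35 = 5·6 + 5; at 7: 5·7 + 5 = 40; next = 39
base 7: 39 = 5·7 + 4; at 8: 5·8 + 4 = 44; next = 43

39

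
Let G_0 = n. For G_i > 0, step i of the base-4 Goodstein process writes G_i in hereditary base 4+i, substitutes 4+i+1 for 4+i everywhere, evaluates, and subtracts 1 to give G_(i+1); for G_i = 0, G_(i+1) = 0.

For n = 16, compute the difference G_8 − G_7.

2

[0] 16 ≡ 4^2 (base 4). Lift 5: 25. −1: 24.
[1] 24 ≡ 4·5 + 4 (base 5). Lift 6: 28. −1: 27.
[2] 27 ≡ 4·6 + 3 (base 6). Lift 7: 31. −1: 30.
[3] 30 ≡ 4·7 + 2 (base 7). Lift 8: 34. −1: 33.
[4] 33 ≡ 4·8 + 1 (base 8). Lift 9: 37. −1: 36.
[5] 36 ≡ 4·9 (base 9). Lift 10: 40. −1: 39.
[6] 39 ≡ 3·10 + 9 (base 10). Lift 11: 42. −1: 41.
[7] 41 ≡ 3·11 + 8 (base 11). Lift 12: 44. −1: 43.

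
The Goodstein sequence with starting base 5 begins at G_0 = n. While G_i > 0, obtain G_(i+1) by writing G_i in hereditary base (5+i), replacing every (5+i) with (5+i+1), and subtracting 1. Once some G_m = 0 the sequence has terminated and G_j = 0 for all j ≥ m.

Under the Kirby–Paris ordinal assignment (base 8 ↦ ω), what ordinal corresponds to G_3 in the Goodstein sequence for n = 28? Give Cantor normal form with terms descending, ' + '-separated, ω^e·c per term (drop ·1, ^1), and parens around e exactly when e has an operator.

G_0=28  [base 5] 5^2 + 3  →[5↦6]→  6^2 + 3 = 39  −1 ⇒ G_1=38
G_1=38  [base 6] 6^2 + 2  →[6↦7]→  7^2 + 2 = 51  −1 ⇒ G_2=50
G_2=50  [base 7] 7^2 + 1  →[7↦8]→  8^2 + 1 = 65  −1 ⇒ G_3=64
G_3=64  [base 8] 8^2  →[8↦9]→  9^2 = 81  −1 ⇒ G_4=80

ω^2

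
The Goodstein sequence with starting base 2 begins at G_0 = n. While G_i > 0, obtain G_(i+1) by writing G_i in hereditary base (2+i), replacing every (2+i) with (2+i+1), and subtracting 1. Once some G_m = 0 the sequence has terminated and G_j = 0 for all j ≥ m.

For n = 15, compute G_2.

step 0: 15 = 2^(2 + 1) + 2^2 + 2 + 1; sub 3 for 2: 3^(3 + 1) + 3^3 + 3 + 1; = 112; G_1 = 112−1 = 111
step 1: 111 = 3^(3 + 1) + 3^3 + 3; sub 4 for 3: 4^(4 + 1) + 4^4 + 4; = 1284; G_2 = 1284−1 = 1283
step 2: 1283 = 4^(4 + 1) + 4^4 + 3; sub 5 for 4: 5^(5 + 1) + 5^5 + 3; = 18753; G_3 = 18753−1 = 18752

1283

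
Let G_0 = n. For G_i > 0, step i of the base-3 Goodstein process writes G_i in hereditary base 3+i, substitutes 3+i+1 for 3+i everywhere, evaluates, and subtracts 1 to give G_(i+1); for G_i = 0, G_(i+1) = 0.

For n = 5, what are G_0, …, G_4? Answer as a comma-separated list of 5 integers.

5, 5, 5, 5, 4

base 3: 5 = 3 + 2; at 4: 4 + 2 = 6; next = 5
base 4: 5 = 4 + 1; at 5: 5 + 1 = 6; next = 5
base 5: 5 = 5; at 6: 6 = 6; next = 5
base 6: 5 = 5; at 7: 5 = 5; next = 4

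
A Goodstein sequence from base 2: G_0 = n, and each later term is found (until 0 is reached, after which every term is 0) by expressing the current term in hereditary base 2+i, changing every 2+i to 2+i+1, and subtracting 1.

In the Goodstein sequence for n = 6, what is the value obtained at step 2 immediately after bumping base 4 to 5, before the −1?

G_0=6  [base 2] 2^2 + 2  →[2↦3]→  3^3 + 3 = 30  −1 ⇒ G_1=29
G_1=29  [base 3] 3^3 + 2  →[3↦4]→  4^4 + 2 = 258  −1 ⇒ G_2=257

3126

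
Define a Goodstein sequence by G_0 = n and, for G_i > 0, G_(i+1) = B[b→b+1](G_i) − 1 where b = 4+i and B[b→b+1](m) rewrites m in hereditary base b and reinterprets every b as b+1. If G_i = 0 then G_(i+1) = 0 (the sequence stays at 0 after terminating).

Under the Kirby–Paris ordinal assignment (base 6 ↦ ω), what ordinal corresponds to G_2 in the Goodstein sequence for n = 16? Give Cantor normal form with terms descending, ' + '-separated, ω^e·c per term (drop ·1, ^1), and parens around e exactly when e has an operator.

16 —HB4→ 4^2 —bump→ 5^2 = 25 —(−1)→ 24
24 —HB5→ 4·5 + 4 —bump→ 4·6 + 4 = 28 —(−1)→ 27

ω·4 + 3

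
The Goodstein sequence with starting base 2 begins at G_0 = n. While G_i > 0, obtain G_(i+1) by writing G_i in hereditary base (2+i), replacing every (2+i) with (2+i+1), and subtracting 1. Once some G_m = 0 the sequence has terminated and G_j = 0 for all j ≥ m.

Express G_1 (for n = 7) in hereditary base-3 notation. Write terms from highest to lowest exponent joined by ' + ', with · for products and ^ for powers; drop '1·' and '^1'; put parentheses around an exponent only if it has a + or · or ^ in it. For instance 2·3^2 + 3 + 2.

G_0 = 7. HB_2(7) = 2^2 + 2 + 1. Bump = 31. G_1 = 30.
G_1 = 30. HB_3(30) = 3^3 + 3. Bump = 260. G_2 = 259.

3^3 + 3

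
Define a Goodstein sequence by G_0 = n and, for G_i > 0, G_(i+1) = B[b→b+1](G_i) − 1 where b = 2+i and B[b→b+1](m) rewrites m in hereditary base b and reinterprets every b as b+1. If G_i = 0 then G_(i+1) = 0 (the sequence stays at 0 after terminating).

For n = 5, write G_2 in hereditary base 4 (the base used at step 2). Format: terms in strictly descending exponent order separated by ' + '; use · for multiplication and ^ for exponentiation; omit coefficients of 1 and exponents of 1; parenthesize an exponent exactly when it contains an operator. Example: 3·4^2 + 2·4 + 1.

(0) 5|_2 = 2^2 + 1 ↦ 3^3 + 1|_3 = 28 ⇒ 27
(1) 27|_3 = 3^3 ↦ 4^4|_4 = 256 ⇒ 255
(2) 255|_4 = 3·4^3 + 3·4^2 + 3·4 + 3 ↦ 3·5^3 + 3·5^2 + 3·5 + 3|_5 = 468 ⇒ 467

3·4^3 + 3·4^2 + 3·4 + 3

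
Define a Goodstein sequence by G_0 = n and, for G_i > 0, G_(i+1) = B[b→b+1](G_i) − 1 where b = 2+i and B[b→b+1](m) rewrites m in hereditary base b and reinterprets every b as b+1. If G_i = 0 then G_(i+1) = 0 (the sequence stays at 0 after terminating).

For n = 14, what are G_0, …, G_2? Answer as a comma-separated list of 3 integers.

i=0: 14 = 2^(2 + 1) + 2^2 + 2 (b=2); 2→3: 3^(3 + 1) + 3^3 + 3 = 111; 111−1 = 110
i=1: 110 = 3^(3 + 1) + 3^3 + 2 (b=3); 3→4: 4^(4 + 1) + 4^4 + 2 = 1282; 1282−1 = 1281

14, 110, 1281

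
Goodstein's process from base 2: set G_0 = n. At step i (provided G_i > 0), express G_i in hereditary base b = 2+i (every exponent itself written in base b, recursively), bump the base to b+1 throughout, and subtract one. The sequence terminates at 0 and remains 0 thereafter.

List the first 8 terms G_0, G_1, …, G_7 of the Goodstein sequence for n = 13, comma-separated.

i=0: 13 = 2^(2 + 1) + 2^2 + 1 (b=2); 2→3: 3^(3 + 1) + 3^3 + 1 = 109; 109−1 = 108
i=1: 108 = 3^(3 + 1) + 3^3 (b=3); 3→4: 4^(4 + 1) + 4^4 = 1280; 1280−1 = 1279
i=2: 1279 = 4^(4 + 1) + 3·4^3 + 3·4^2 + 3·4 + 3 (b=4); 4→5: 5^(5 + 1) + 3·5^3 + 3·5^2 + 3·5 + 3 = 16093; 16093−1 = 16092
i=3: 16092 = 5^(5 + 1) + 3·5^3 + 3·5^2 + 3·5 + 2 (b=5); 5→6: 6^(6 + 1) + 3·6^3 + 3·6^2 + 3·6 + 2 = 280712; 280712−1 = 280711
i=4: 280711 = 6^(6 + 1) + 3·6^3 + 3·6^2 + 3·6 + 1 (b=6); 6→7: 7^(7 + 1) + 3·7^3 + 3·7^2 + 3·7 + 1 = 5765999; 5765999−1 = 5765998
i=5: 5765998 = 7^(7 + 1) + 3·7^3 + 3·7^2 + 3·7 (b=7); 7→8: 8^(8 + 1) + 3·8^3 + 3·8^2 + 3·8 = 134219480; 134219480−1 = 134219479
i=6: 134219479 = 8^(8 + 1) + 3·8^3 + 3·8^2 + 2·8 + 7 (b=8); 8→9: 9^(9 + 1) + 3·9^3 + 3·9^2 + 2·9 + 7 = 3486786856; 3486786856−1 = 3486786855

13, 108, 1279, 16092, 280711, 5765998, 134219479, 3486786855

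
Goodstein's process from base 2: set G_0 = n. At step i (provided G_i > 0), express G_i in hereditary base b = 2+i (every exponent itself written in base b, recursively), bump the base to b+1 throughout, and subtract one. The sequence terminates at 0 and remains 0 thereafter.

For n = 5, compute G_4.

G_0=5  [base 2] 2^2 + 1  →[2↦3]→  3^3 + 1 = 28  −1 ⇒ G_1=27
G_1=27  [base 3] 3^3  →[3↦4]→  4^4 = 256  −1 ⇒ G_2=255
G_2=255  [base 4] 3·4^3 + 3·4^2 + 3·4 + 3  →[4↦5]→  3·5^3 + 3·5^2 + 3·5 + 3 = 468  −1 ⇒ G_3=467
G_3=467  [base 5] 3·5^3 + 3·5^2 + 3·5 + 2  →[5↦6]→  3·6^3 + 3·6^2 + 3·6 + 2 = 776  −1 ⇒ G_4=775
G_4=775  [base 6] 3·6^3 + 3·6^2 + 3·6 + 1  →[6↦7]→  3·7^3 + 3·7^2 + 3·7 + 1 = 1198  −1 ⇒ G_5=1197

775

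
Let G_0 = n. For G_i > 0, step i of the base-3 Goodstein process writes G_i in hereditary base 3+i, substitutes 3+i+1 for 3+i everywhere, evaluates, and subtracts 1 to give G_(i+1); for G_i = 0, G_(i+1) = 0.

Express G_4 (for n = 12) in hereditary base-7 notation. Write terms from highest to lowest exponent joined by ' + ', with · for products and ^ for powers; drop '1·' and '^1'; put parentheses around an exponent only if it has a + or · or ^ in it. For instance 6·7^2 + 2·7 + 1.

7^2

G_0 = 12. HB_3(12) = 3^2 + 3. Bump = 20. G_1 = 19.
G_1 = 19. HB_4(19) = 4^2 + 3. Bump = 28. G_2 = 27.
G_2 = 27. HB_5(27) = 5^2 + 2. Bump = 38. G_3 = 37.
G_3 = 37. HB_6(37) = 6^2 + 1. Bump = 50. G_4 = 49.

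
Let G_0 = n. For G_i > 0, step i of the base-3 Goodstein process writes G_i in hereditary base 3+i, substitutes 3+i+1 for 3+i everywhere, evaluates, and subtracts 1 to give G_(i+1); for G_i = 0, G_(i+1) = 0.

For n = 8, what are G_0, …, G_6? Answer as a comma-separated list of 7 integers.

8, 9, 10, 11, 11, 11, 11

(0) 8|_3 = 2·3 + 2 ↦ 2·4 + 2|_4 = 10 ⇒ 9
(1) 9|_4 = 2·4 + 1 ↦ 2·5 + 1|_5 = 11 ⇒ 10
(2) 10|_5 = 2·5 ↦ 2·6|_6 = 12 ⇒ 11
(3) 11|_6 = 6 + 5 ↦ 7 + 5|_7 = 12 ⇒ 11
(4) 11|_7 = 7 + 4 ↦ 8 + 4|_8 = 12 ⇒ 11
(5) 11|_8 = 8 + 3 ↦ 9 + 3|_9 = 12 ⇒ 11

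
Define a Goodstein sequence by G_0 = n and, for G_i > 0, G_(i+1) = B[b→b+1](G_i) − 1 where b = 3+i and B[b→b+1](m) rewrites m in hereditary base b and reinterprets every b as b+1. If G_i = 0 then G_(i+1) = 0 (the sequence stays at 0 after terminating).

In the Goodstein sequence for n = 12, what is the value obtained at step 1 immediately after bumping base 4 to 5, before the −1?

28

(0) 12|_3 = 3^2 + 3 ↦ 4^2 + 4|_4 = 20 ⇒ 19
(1) 19|_4 = 4^2 + 3 ↦ 5^2 + 3|_5 = 28 ⇒ 27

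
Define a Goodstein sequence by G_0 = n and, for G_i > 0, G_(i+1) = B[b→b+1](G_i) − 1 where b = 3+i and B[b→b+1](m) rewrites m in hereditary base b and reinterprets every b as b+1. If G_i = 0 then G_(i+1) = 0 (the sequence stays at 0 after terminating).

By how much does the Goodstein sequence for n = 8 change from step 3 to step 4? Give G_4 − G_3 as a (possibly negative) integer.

0

step 0: 8 = 2·3 + 2; sub 4 for 3: 2·4 + 2; = 10; G_1 = 10−1 = 9
step 1: 9 = 2·4 + 1; sub 5 for 4: 2·5 + 1; = 11; G_2 = 11−1 = 10
step 2: 10 = 2·5; sub 6 for 5: 2·6; = 12; G_3 = 12−1 = 11
step 3: 11 = 6 + 5; sub 7 for 6: 7 + 5; = 12; G_4 = 12−1 = 11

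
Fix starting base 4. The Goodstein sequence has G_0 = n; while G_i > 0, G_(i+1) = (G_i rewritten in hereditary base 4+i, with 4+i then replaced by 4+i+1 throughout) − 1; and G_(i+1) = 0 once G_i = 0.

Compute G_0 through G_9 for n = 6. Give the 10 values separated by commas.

[0] 6 ≡ 4 + 2 (base 4). Lift 5: 7. −1: 6.
[1] 6 ≡ 5 + 1 (base 5). Lift 6: 7. −1: 6.
[2] 6 ≡ 6 (base 6). Lift 7: 7. −1: 6.
[3] 6 ≡ 6 (base 7). Lift 8: 6. −1: 5.
[4] 5 ≡ 5 (base 8). Lift 9: 5. −1: 4.
[5] 4 ≡ 4 (base 9). Lift 10: 4. −1: 3.
[6] 3 ≡ 3 (base 10). Lift 11: 3. −1: 2.
[7] 2 ≡ 2 (base 11). Lift 12: 2. −1: 1.
[8] 1 ≡ 1 (base 12). Lift 13: 1. −1: 0.

6, 6, 6, 6, 5, 4, 3, 2, 1, 0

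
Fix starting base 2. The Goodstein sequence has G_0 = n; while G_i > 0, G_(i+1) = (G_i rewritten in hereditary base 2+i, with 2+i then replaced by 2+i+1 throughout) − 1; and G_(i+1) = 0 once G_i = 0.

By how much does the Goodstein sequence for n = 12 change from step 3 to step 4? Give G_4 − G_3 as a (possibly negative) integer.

264334

G_0 = 12. HB_2(12) = 2^(2 + 1) + 2^2. Bump = 108. G_1 = 107.
G_1 = 107. HB_3(107) = 3^(3 + 1) + 2·3^2 + 2·3 + 2. Bump = 1066. G_2 = 1065.
G_2 = 1065. HB_4(1065) = 4^(4 + 1) + 2·4^2 + 2·4 + 1. Bump = 15686. G_3 = 15685.
G_3 = 15685. HB_5(15685) = 5^(5 + 1) + 2·5^2 + 2·5. Bump = 280020. G_4 = 280019.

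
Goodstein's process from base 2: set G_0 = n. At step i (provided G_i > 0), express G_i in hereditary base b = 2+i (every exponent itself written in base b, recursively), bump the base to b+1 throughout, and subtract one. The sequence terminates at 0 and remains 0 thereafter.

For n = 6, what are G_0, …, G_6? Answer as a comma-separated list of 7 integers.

6 —HB2→ 2^2 + 2 —bump→ 3^3 + 3 = 30 —(−1)→ 29
29 —HB3→ 3^3 + 2 —bump→ 4^4 + 2 = 258 —(−1)→ 257
257 —HB4→ 4^4 + 1 —bump→ 5^5 + 1 = 3126 —(−1)→ 3125
3125 —HB5→ 5^5 —bump→ 6^6 = 46656 —(−1)→ 46655
46655 —HB6→ 5·6^5 + 5·6^4 + 5·6^3 + 5·6^2 + 5·6 + 5 —bump→ 5·7^5 + 5·7^4 + 5·7^3 + 5·7^2 + 5·7 + 5 = 98040 —(−1)→ 98039
98039 —HB7→ 5·7^5 + 5·7^4 + 5·7^3 + 5·7^2 + 5·7 + 4 —bump→ 5·8^5 + 5·8^4 + 5·8^3 + 5·8^2 + 5·8 + 4 = 187244 —(−1)→ 187243

6, 29, 257, 3125, 46655, 98039, 187243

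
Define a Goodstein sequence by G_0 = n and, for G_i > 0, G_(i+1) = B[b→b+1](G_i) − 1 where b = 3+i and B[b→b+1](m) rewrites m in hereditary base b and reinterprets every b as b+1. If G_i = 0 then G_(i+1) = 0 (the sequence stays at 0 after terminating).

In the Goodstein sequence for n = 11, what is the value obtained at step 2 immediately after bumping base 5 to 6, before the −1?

i=0: 11 = 3^2 + 2 (b=3); 3→4: 4^2 + 2 = 18; 18−1 = 17
i=1: 17 = 4^2 + 1 (b=4); 4→5: 5^2 + 1 = 26; 26−1 = 25
i=2: 25 = 5^2 (b=5); 5→6: 6^2 = 36; 36−1 = 35

36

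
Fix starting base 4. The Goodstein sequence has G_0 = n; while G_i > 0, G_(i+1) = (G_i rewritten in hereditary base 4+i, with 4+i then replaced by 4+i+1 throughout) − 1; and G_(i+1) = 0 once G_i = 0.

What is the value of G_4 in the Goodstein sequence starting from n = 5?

3

step 0: 5 = 4 + 1; sub 5 for 4: 5 + 1; = 6; G_1 = 6−1 = 5
step 1: 5 = 5; sub 6 for 5: 6; = 6; G_2 = 6−1 = 5
step 2: 5 = 5; sub 7 for 6: 5; = 5; G_3 = 5−1 = 4
step 3: 4 = 4; sub 8 for 7: 4; = 4; G_4 = 4−1 = 3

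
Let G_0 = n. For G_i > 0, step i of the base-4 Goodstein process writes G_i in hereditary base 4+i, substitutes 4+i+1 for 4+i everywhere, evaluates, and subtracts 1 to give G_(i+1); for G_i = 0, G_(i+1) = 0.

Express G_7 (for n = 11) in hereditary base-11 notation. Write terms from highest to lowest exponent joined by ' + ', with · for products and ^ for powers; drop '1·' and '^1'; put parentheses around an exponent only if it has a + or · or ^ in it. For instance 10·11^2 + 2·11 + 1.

11 + 4

[0] 11 ≡ 2·4 + 3 (base 4). Lift 5: 13. −1: 12.
[1] 12 ≡ 2·5 + 2 (base 5). Lift 6: 14. −1: 13.
[2] 13 ≡ 2·6 + 1 (base 6). Lift 7: 15. −1: 14.
[3] 14 ≡ 2·7 (base 7). Lift 8: 16. −1: 15.
[4] 15 ≡ 8 + 7 (base 8). Lift 9: 16. −1: 15.
[5] 15 ≡ 9 + 6 (base 9). Lift 10: 16. −1: 15.
[6] 15 ≡ 10 + 5 (base 10). Lift 11: 16. −1: 15.
[7] 15 ≡ 11 + 4 (base 11). Lift 12: 16. −1: 15.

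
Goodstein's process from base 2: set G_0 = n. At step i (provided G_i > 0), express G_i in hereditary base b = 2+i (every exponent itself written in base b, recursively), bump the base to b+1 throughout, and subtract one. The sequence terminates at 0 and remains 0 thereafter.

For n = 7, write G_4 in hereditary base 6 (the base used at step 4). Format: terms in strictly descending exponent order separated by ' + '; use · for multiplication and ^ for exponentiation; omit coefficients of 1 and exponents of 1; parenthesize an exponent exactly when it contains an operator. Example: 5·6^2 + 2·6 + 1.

7 —HB2→ 2^2 + 2 + 1 —bump→ 3^3 + 3 + 1 = 31 —(−1)→ 30
30 —HB3→ 3^3 + 3 —bump→ 4^4 + 4 = 260 —(−1)→ 259
259 —HB4→ 4^4 + 3 —bump→ 5^5 + 3 = 3128 —(−1)→ 3127
3127 —HB5→ 5^5 + 2 —bump→ 6^6 + 2 = 46658 —(−1)→ 46657
46657 —HB6→ 6^6 + 1 —bump→ 7^7 + 1 = 823544 —(−1)→ 823543

6^6 + 1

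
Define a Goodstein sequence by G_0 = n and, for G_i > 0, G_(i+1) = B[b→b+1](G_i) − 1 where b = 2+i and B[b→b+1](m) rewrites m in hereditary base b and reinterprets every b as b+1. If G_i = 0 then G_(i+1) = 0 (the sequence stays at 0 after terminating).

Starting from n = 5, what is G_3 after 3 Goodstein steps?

(0) 5|_2 = 2^2 + 1 ↦ 3^3 + 1|_3 = 28 ⇒ 27
(1) 27|_3 = 3^3 ↦ 4^4|_4 = 256 ⇒ 255
(2) 255|_4 = 3·4^3 + 3·4^2 + 3·4 + 3 ↦ 3·5^3 + 3·5^2 + 3·5 + 3|_5 = 468 ⇒ 467
(3) 467|_5 = 3·5^3 + 3·5^2 + 3·5 + 2 ↦ 3·6^3 + 3·6^2 + 3·6 + 2|_6 = 776 ⇒ 775

467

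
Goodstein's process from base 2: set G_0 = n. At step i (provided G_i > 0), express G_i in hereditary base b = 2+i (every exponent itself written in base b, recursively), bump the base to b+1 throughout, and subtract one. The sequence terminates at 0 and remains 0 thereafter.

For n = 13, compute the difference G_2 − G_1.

1171

base 2: 13 = 2^(2 + 1) + 2^2 + 1; at 3: 3^(3 + 1) + 3^3 + 1 = 109; next = 108
base 3: 108 = 3^(3 + 1) + 3^3; at 4: 4^(4 + 1) + 4^4 = 1280; next = 1279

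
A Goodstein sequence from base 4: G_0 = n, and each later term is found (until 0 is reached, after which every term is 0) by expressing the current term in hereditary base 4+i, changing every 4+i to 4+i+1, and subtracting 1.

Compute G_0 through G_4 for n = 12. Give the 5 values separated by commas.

12, 14, 15, 16, 17

(0) 12|_4 = 3·4 ↦ 3·5|_5 = 15 ⇒ 14
(1) 14|_5 = 2·5 + 4 ↦ 2·6 + 4|_6 = 16 ⇒ 15
(2) 15|_6 = 2·6 + 3 ↦ 2·7 + 3|_7 = 17 ⇒ 16
(3) 16|_7 = 2·7 + 2 ↦ 2·8 + 2|_8 = 18 ⇒ 17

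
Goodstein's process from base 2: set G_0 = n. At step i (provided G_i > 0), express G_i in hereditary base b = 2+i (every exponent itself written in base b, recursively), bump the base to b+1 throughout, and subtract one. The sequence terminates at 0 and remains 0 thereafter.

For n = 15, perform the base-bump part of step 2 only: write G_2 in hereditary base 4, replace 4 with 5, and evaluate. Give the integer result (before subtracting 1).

18753

step 0: 15 = 2^(2 + 1) + 2^2 + 2 + 1; sub 3 for 2: 3^(3 + 1) + 3^3 + 3 + 1; = 112; G_1 = 112−1 = 111
step 1: 111 = 3^(3 + 1) + 3^3 + 3; sub 4 for 3: 4^(4 + 1) + 4^4 + 4; = 1284; G_2 = 1284−1 = 1283
step 2: 1283 = 4^(4 + 1) + 4^4 + 3; sub 5 for 4: 5^(5 + 1) + 5^5 + 3; = 18753; G_3 = 18753−1 = 18752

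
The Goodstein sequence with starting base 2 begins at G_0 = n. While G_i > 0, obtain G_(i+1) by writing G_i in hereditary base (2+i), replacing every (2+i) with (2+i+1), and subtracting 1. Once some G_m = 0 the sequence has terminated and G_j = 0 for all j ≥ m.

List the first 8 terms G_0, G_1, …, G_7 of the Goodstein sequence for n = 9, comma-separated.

i=0: 9 = 2^(2 + 1) + 1 (b=2); 2→3: 3^(3 + 1) + 1 = 82; 82−1 = 81
i=1: 81 = 3^(3 + 1) (b=3); 3→4: 4^(4 + 1) = 1024; 1024−1 = 1023
i=2: 1023 = 3·4^4 + 3·4^3 + 3·4^2 + 3·4 + 3 (b=4); 4→5: 3·5^5 + 3·5^3 + 3·5^2 + 3·5 + 3 = 9843; 9843−1 = 9842
i=3: 9842 = 3·5^5 + 3·5^3 + 3·5^2 + 3·5 + 2 (b=5); 5→6: 3·6^6 + 3·6^3 + 3·6^2 + 3·6 + 2 = 140744; 140744−1 = 140743
i=4: 140743 = 3·6^6 + 3·6^3 + 3·6^2 + 3·6 + 1 (b=6); 6→7: 3·7^7 + 3·7^3 + 3·7^2 + 3·7 + 1 = 2471827; 2471827−1 = 2471826
i=5: 2471826 = 3·7^7 + 3·7^3 + 3·7^2 + 3·7 (b=7); 7→8: 3·8^8 + 3·8^3 + 3·8^2 + 3·8 = 50333400; 50333400−1 = 50333399
i=6: 50333399 = 3·8^8 + 3·8^3 + 3·8^2 + 2·8 + 7 (b=8); 8→9: 3·9^9 + 3·9^3 + 3·9^2 + 2·9 + 7 = 1162263922; 1162263922−1 = 1162263921

9, 81, 1023, 9842, 140743, 2471826, 50333399, 1162263921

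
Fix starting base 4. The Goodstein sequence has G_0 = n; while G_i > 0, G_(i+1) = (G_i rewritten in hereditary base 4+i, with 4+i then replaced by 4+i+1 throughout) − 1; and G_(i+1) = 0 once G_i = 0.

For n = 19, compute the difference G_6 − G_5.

i=0: 19 = 4^2 + 3 (b=4); 4→5: 5^2 + 3 = 28; 28−1 = 27
i=1: 27 = 5^2 + 2 (b=5); 5→6: 6^2 + 2 = 38; 38−1 = 37
i=2: 37 = 6^2 + 1 (b=6); 6→7: 7^2 + 1 = 50; 50−1 = 49
i=3: 49 = 7^2 (b=7); 7→8: 8^2 = 64; 64−1 = 63
i=4: 63 = 7·8 + 7 (b=8); 8→9: 7·9 + 7 = 70; 70−1 = 69
i=5: 69 = 7·9 + 6 (b=9); 9→10: 7·10 + 6 = 76; 76−1 = 75

6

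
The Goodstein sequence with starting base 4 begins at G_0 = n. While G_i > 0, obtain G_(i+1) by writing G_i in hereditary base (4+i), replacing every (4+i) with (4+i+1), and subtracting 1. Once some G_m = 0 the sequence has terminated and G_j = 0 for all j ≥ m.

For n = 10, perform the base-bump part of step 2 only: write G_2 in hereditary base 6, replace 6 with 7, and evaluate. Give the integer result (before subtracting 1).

(0) 10|_4 = 2·4 + 2 ↦ 2·5 + 2|_5 = 12 ⇒ 11
(1) 11|_5 = 2·5 + 1 ↦ 2·6 + 1|_6 = 13 ⇒ 12
(2) 12|_6 = 2·6 ↦ 2·7|_7 = 14 ⇒ 13

14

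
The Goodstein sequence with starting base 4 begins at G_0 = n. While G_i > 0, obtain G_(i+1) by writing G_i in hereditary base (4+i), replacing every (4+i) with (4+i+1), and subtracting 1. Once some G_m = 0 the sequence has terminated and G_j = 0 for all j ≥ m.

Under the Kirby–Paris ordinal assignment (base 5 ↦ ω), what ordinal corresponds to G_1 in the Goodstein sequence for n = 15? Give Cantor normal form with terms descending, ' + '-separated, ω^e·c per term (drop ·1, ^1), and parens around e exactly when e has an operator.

G_0 = 15. HB_4(15) = 3·4 + 3. Bump = 18. G_1 = 17.
G_1 = 17. HB_5(17) = 3·5 + 2. Bump = 20. G_2 = 19.

ω·3 + 2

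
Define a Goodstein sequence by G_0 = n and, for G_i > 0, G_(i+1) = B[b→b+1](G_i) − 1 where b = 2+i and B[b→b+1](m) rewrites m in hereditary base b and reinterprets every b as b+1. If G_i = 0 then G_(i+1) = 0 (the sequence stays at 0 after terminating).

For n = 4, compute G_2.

step 0: 4 = 2^2; sub 3 for 2: 3^3; = 27; G_1 = 27−1 = 26
step 1: 26 = 2·3^2 + 2·3 + 2; sub 4 for 3: 2·4^2 + 2·4 + 2; = 42; G_2 = 42−1 = 41
step 2: 41 = 2·4^2 + 2·4 + 1; sub 5 for 4: 2·5^2 + 2·5 + 1; = 61; G_3 = 61−1 = 60

41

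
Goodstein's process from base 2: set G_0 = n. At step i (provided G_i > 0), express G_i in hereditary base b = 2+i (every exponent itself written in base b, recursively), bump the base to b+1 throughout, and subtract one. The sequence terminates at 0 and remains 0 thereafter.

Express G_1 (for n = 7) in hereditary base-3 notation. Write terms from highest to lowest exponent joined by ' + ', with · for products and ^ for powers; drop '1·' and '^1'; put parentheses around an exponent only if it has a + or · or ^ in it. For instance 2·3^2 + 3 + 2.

3^3 + 3

step 0: 7 = 2^2 + 2 + 1; sub 3 for 2: 3^3 + 3 + 1; = 31; G_1 = 31−1 = 30
step 1: 30 = 3^3 + 3; sub 4 for 3: 4^4 + 4; = 260; G_2 = 260−1 = 259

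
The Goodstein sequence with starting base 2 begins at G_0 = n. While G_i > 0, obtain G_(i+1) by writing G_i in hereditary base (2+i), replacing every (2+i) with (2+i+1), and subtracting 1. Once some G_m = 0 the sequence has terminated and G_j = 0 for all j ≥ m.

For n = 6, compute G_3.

G_0=6  [base 2] 2^2 + 2  →[2↦3]→  3^3 + 3 = 30  −1 ⇒ G_1=29
G_1=29  [base 3] 3^3 + 2  →[3↦4]→  4^4 + 2 = 258  −1 ⇒ G_2=257
G_2=257  [base 4] 4^4 + 1  →[4↦5]→  5^5 + 1 = 3126  −1 ⇒ G_3=3125

3125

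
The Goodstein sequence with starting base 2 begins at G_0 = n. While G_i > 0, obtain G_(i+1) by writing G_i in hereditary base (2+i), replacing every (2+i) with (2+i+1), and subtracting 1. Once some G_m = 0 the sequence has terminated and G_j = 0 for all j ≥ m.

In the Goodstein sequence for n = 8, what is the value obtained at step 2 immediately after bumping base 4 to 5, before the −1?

6311

base 2: 8 = 2^(2 + 1); at 3: 3^(3 + 1) = 81; next = 80
base 3: 80 = 2·3^3 + 2·3^2 + 2·3 + 2; at 4: 2·4^4 + 2·4^2 + 2·4 + 2 = 554; next = 553
base 4: 553 = 2·4^4 + 2·4^2 + 2·4 + 1; at 5: 2·5^5 + 2·5^2 + 2·5 + 1 = 6311; next = 6310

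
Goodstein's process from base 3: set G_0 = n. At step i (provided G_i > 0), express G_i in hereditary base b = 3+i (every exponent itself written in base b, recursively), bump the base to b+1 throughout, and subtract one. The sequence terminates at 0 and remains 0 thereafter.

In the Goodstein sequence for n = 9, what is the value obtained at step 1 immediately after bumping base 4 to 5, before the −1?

9 —HB3→ 3^2 —bump→ 4^2 = 16 —(−1)→ 15
15 —HB4→ 3·4 + 3 —bump→ 3·5 + 3 = 18 —(−1)→ 17

18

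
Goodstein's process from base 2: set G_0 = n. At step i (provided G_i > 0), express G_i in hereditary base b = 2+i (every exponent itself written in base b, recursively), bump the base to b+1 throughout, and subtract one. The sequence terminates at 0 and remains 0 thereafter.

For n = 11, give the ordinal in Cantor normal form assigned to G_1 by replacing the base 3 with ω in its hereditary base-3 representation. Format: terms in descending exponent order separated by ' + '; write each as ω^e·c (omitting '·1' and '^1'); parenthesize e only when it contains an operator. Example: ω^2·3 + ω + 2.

i=0: 11 = 2^(2 + 1) + 2 + 1 (b=2); 2→3: 3^(3 + 1) + 3 + 1 = 85; 85−1 = 84
i=1: 84 = 3^(3 + 1) + 3 (b=3); 3→4: 4^(4 + 1) + 4 = 1028; 1028−1 = 1027

ω^(ω + 1) + ω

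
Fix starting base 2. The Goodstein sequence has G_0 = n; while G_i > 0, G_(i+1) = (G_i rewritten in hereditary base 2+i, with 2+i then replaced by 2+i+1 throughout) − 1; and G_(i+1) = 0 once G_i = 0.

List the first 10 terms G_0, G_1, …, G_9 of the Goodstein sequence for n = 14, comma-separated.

14, 110, 1281, 18750, 326591, 5862840, 134404971, 3487116548, 100000555551, 3138429262496

G_0 = 14. HB_2(14) = 2^(2 + 1) + 2^2 + 2. Bump = 111. G_1 = 110.
G_1 = 110. HB_3(110) = 3^(3 + 1) + 3^3 + 2. Bump = 1282. G_2 = 1281.
G_2 = 1281. HB_4(1281) = 4^(4 + 1) + 4^4 + 1. Bump = 18751. G_3 = 18750.
G_3 = 18750. HB_5(18750) = 5^(5 + 1) + 5^5. Bump = 326592. G_4 = 326591.
G_4 = 326591. HB_6(326591) = 6^(6 + 1) + 5·6^5 + 5·6^4 + 5·6^3 + 5·6^2 + 5·6 + 5. Bump = 5862841. G_5 = 5862840.
G_5 = 5862840. HB_7(5862840) = 7^(7 + 1) + 5·7^5 + 5·7^4 + 5·7^3 + 5·7^2 + 5·7 + 4. Bump = 134404972. G_6 = 134404971.
G_6 = 134404971. HB_8(134404971) = 8^(8 + 1) + 5·8^5 + 5·8^4 + 5·8^3 + 5·8^2 + 5·8 + 3. Bump = 3487116549. G_7 = 3487116548.
G_7 = 3487116548. HB_9(3487116548) = 9^(9 + 1) + 5·9^5 + 5·9^4 + 5·9^3 + 5·9^2 + 5·9 + 2. Bump = 100000555552. G_8 = 100000555551.
G_8 = 100000555551. HB_10(100000555551) = 10^(10 + 1) + 5·10^5 + 5·10^4 + 5·10^3 + 5·10^2 + 5·10 + 1. Bump = 3138429262497. G_9 = 3138429262496.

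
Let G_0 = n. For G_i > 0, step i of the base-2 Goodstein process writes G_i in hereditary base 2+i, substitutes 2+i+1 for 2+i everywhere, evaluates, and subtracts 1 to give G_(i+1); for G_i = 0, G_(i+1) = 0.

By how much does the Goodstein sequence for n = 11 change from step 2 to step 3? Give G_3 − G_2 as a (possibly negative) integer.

[0] 11 ≡ 2^(2 + 1) + 2 + 1 (base 2). Lift 3: 85. −1: 84.
[1] 84 ≡ 3^(3 + 1) + 3 (base 3). Lift 4: 1028. −1: 1027.
[2] 1027 ≡ 4^(4 + 1) + 3 (base 4). Lift 5: 15628. −1: 15627.

14600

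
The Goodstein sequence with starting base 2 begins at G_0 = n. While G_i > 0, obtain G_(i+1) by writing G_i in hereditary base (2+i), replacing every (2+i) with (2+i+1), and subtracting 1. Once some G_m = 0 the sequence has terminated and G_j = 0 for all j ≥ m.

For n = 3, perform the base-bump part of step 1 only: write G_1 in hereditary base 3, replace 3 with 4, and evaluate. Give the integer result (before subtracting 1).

4

3 —HB2→ 2 + 1 —bump→ 3 + 1 = 4 —(−1)→ 3
3 —HB3→ 3 —bump→ 4 = 4 —(−1)→ 3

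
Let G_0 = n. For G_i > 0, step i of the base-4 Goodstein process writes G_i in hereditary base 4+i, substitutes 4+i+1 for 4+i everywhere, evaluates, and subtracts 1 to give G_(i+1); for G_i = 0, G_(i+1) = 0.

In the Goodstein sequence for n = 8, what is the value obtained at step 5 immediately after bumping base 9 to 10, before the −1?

10

[0] 8 ≡ 2·4 (base 4). Lift 5: 10. −1: 9.
[1] 9 ≡ 5 + 4 (base 5). Lift 6: 10. −1: 9.
[2] 9 ≡ 6 + 3 (base 6). Lift 7: 10. −1: 9.
[3] 9 ≡ 7 + 2 (base 7). Lift 8: 10. −1: 9.
[4] 9 ≡ 8 + 1 (base 8). Lift 9: 10. −1: 9.
[5] 9 ≡ 9 (base 9). Lift 10: 10. −1: 9.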